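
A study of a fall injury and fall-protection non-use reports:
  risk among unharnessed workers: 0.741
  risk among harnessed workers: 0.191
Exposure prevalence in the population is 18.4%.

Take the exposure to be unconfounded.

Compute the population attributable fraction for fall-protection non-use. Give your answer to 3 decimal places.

Let p₁ = 0.741, p₀ = 0.191.
Overall risk P(Y=1) = π·p₁ + (1−π)·p₀ = 0.184×0.741 + 0.816×0.191 = 0.2922.
Under exogeneity, PAF = [P(Y=1) − p₀] / P(Y=1).
PAF = (0.2922 − 0.191) / 0.2922 ≈ 0.3463

PAF ≈ 0.346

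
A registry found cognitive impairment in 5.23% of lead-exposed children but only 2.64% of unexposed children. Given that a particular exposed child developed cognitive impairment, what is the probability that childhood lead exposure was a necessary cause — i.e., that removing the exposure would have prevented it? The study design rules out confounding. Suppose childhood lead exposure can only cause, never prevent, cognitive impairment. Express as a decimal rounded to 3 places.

PN ≈ 0.495

p₁ = 0.0523, p₀ = 0.0264.
Under exogeneity and monotonicity, PN = (p₁ − p₀) / p₁.
PN = (0.0523 − 0.0264) / 0.0523 = 0.0259 / 0.0523 ≈ 0.4952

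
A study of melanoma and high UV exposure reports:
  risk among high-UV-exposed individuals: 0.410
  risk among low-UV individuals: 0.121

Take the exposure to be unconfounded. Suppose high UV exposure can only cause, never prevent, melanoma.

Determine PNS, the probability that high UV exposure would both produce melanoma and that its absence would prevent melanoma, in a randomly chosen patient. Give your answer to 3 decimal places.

PNS ≈ 0.289

Let p₁ = 0.41, p₀ = 0.121.
Under exogeneity and monotonicity, PNS = p₁ − p₀.
PNS = 0.41 − 0.121 = 0.289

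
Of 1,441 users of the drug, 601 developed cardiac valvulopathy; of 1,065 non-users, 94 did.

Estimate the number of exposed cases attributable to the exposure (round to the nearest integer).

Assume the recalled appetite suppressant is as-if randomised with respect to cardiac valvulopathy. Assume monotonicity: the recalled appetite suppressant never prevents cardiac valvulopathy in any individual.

about 474 cases

p₁ = P(outcome | exposed) = 601/1441 = 0.41707
p₀ = P(outcome | unexposed) = 94/1065 = 0.088263
PN = (p₁ − p₀)/p₁ = (0.41707 − 0.088263) / 0.41707 ≈ 0.78837.
Attributable cases ≈ PN × (exposed cases) = 0.78837 × 601 ≈ 473.81.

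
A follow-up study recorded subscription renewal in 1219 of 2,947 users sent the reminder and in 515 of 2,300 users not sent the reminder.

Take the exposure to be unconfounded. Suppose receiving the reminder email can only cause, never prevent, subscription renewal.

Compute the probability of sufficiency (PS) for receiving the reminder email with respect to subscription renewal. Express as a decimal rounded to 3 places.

PS ≈ 0.244

p₁ = P(outcome | exposed) = 1219/2947 = 0.41364
p₀ = P(outcome | unexposed) = 515/2300 = 0.22391
Under exogeneity and monotonicity, PS = (p₁ − p₀) / (1 − p₀).
PS = (0.41364 − 0.22391) / (1 − 0.22391) = 0.18973 / 0.77609 ≈ 0.2445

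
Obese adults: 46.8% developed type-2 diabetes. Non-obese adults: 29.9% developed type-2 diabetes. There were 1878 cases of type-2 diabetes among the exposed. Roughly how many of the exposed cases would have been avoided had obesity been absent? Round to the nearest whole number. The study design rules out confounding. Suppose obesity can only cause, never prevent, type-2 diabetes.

p₁ = 0.468, p₀ = 0.299.
PN = (p₁ − p₀)/p₁ = (0.468 − 0.299) / 0.468 ≈ 0.36111.
Attributable cases ≈ PN × (exposed cases) = 0.36111 × 1878 ≈ 678.17.

about 678 cases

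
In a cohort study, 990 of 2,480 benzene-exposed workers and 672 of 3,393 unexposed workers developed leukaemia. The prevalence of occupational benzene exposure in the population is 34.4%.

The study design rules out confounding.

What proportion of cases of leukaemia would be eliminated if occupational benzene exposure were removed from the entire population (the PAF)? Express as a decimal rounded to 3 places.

p₁ = P(outcome | exposed) = 990/2480 = 0.39919
p₀ = P(outcome | unexposed) = 672/3393 = 0.19805
Overall risk P(Y=1) = π·p₁ + (1−π)·p₀ = 0.344×0.39919 + 0.656×0.19805 = 0.26725.
Under exogeneity, PAF = [P(Y=1) − p₀] / P(Y=1).
PAF = (0.26725 − 0.19805) / 0.26725 ≈ 0.2589

PAF ≈ 0.259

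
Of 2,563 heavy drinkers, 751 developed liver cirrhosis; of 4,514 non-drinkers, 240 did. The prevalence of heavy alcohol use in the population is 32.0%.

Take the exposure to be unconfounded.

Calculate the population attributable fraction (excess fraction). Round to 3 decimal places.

p₁ = P(outcome | exposed) = 751/2563 = 0.29302
p₀ = P(outcome | unexposed) = 240/4514 = 0.053168
Overall risk P(Y=1) = π·p₁ + (1−π)·p₀ = 0.32×0.29302 + 0.68×0.053168 = 0.12992.
Under exogeneity, PAF = [P(Y=1) − p₀] / P(Y=1).
PAF = (0.12992 − 0.053168) / 0.12992 ≈ 0.5908

PAF ≈ 0.591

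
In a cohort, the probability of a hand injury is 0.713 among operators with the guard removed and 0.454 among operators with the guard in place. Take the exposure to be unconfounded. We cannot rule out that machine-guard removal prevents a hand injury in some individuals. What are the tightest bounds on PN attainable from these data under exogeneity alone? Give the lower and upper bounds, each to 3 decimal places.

0.363 ≤ PN ≤ 0.766

Let p₁ = 0.713, p₀ = 0.454.
Under exogeneity alone the bounds on PN are max{0,(p₁−p₀)/p₁} ≤ PN ≤ min{1,(1−p₀)/p₁}.
  lower = (p₁ − p₀)/p₁ = 0.259 / 0.713 ≈ 0.3633
  upper = min{1, (1 − p₀)/p₁} = 0.546 / 0.713 ≈ 0.7658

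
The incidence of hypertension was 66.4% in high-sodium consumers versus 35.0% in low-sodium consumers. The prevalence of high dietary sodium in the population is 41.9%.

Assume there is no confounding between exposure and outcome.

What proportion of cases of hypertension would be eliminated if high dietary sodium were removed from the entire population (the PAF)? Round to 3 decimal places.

p₁ = 0.664, p₀ = 0.35.
Overall risk P(Y=1) = π·p₁ + (1−π)·p₀ = 0.419×0.664 + 0.581×0.35 = 0.48157.
Under exogeneity, PAF = [P(Y=1) − p₀] / P(Y=1).
PAF = (0.48157 − 0.35) / 0.48157 ≈ 0.2732

PAF ≈ 0.273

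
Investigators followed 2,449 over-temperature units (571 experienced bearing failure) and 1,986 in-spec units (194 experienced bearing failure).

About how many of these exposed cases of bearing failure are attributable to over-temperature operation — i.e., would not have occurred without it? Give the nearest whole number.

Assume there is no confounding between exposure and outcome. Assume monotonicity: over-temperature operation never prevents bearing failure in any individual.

p₁ = P(outcome | exposed) = 571/2449 = 0.23316
p₀ = P(outcome | unexposed) = 194/1986 = 0.097684
PN = (p₁ − p₀)/p₁ = (0.23316 − 0.097684) / 0.23316 ≈ 0.58104.
Attributable cases ≈ PN × (exposed cases) = 0.58104 × 571 ≈ 331.77.

about 332 cases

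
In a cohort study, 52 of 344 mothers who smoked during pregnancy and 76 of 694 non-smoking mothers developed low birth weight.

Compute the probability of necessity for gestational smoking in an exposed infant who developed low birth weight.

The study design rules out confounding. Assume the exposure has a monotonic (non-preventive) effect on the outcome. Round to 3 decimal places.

PN ≈ 0.276

p₁ = P(outcome | exposed) = 52/344 = 0.15116
p₀ = P(outcome | unexposed) = 76/694 = 0.10951
Under exogeneity and monotonicity, PN = (p₁ − p₀) / p₁.
PN = (0.15116 − 0.10951) / 0.15116 = 0.041653 / 0.15116 ≈ 0.2755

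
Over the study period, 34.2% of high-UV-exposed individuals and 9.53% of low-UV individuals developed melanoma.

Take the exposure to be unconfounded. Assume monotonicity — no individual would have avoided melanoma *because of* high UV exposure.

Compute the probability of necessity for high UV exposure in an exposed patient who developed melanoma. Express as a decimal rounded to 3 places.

PN ≈ 0.721

p₁ = 0.342, p₀ = 0.0953.
Under exogeneity and monotonicity, PN = (p₁ − p₀) / p₁.
PN = (0.342 − 0.0953) / 0.342 = 0.2467 / 0.342 ≈ 0.7213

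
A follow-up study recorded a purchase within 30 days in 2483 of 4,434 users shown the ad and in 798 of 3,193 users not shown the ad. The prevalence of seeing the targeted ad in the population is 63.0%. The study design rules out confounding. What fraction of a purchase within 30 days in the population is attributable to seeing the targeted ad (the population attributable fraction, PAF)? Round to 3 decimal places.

PAF ≈ 0.439

p₁ = P(outcome | exposed) = 2483/4434 = 0.55999
p₀ = P(outcome | unexposed) = 798/3193 = 0.24992
Overall risk P(Y=1) = π·p₁ + (1−π)·p₀ = 0.63×0.55999 + 0.37×0.24992 = 0.44527.
Under exogeneity, PAF = [P(Y=1) − p₀] / P(Y=1).
PAF = (0.44527 − 0.24992) / 0.44527 ≈ 0.4387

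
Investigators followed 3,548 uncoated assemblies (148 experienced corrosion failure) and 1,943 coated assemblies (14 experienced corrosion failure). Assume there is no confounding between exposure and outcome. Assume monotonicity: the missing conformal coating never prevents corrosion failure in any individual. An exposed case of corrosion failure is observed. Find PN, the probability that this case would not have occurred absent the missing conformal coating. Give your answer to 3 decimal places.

PN ≈ 0.827

p₁ = P(outcome | exposed) = 148/3548 = 0.041714
p₀ = P(outcome | unexposed) = 14/1943 = 0.0072054
Under exogeneity and monotonicity, PN = (p₁ − p₀) / p₁.
PN = (0.041714 − 0.0072054) / 0.041714 = 0.034508 / 0.041714 ≈ 0.8273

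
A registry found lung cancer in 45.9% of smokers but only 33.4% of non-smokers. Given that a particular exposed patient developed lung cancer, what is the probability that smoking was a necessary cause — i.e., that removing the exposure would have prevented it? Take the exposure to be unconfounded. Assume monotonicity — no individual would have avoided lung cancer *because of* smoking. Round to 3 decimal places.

PN ≈ 0.272

p₁ = 0.459, p₀ = 0.334.
Under exogeneity and monotonicity, PN = (p₁ − p₀) / p₁.
PN = (0.459 − 0.334) / 0.459 = 0.125 / 0.459 ≈ 0.2723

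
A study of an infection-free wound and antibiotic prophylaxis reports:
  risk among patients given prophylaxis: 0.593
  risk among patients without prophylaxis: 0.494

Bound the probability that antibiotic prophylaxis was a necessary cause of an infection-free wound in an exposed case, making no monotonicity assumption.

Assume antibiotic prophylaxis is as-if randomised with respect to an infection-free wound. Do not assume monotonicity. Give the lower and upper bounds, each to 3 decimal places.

Let p₁ = 0.593, p₀ = 0.494.
Under exogeneity alone the bounds on PN are max{0,(p₁−p₀)/p₁} ≤ PN ≤ min{1,(1−p₀)/p₁}.
  lower = (p₁ − p₀)/p₁ = 0.099 / 0.593 ≈ 0.1669
  upper = min{1, (1 − p₀)/p₁} = 0.506 / 0.593 ≈ 0.8533

0.167 ≤ PN ≤ 0.853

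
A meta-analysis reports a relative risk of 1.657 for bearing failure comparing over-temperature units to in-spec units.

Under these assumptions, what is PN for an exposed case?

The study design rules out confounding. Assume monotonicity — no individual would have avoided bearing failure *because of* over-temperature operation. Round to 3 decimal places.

Under exogeneity and monotonicity, PN = (RR − 1) / RR = 1 − 1/RR.
PN = (1.657 − 1) / 1.657 = 0.657 / 1.657 ≈ 0.3965

PN ≈ 0.396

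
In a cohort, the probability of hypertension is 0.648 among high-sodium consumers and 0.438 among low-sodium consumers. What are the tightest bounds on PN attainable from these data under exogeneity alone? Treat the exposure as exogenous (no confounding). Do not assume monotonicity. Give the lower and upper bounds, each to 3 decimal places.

Let p₁ = 0.648, p₀ = 0.438.
Under exogeneity alone the bounds on PN are max{0,(p₁−p₀)/p₁} ≤ PN ≤ min{1,(1−p₀)/p₁}.
  lower = (p₁ − p₀)/p₁ = 0.21 / 0.648 ≈ 0.3241
  upper = min{1, (1 − p₀)/p₁} = 0.562 / 0.648 ≈ 0.8673

0.324 ≤ PN ≤ 0.867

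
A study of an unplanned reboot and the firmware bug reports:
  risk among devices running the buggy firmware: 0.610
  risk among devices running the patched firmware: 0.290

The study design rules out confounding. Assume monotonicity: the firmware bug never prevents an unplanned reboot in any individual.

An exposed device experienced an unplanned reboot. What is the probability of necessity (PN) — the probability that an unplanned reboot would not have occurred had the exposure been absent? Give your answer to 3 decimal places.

Let p₁ = 0.61, p₀ = 0.29.
Under exogeneity and monotonicity, PN = (p₁ − p₀) / p₁.
PN = (0.61 − 0.29) / 0.61 = 0.32 / 0.61 ≈ 0.5246

PN ≈ 0.525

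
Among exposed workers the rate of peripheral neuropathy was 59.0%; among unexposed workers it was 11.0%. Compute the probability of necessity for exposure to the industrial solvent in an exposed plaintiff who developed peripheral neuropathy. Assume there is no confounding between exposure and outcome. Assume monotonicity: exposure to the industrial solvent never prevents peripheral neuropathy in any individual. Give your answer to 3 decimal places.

p₁ = 0.59, p₀ = 0.11.
Under exogeneity and monotonicity, PN = (p₁ − p₀) / p₁.
PN = (0.59 − 0.11) / 0.59 = 0.48 / 0.59 ≈ 0.8136

PN ≈ 0.814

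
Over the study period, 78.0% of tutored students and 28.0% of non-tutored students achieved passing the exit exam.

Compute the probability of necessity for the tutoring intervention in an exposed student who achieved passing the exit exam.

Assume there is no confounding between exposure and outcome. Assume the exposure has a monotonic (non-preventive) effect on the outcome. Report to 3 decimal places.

PN ≈ 0.641

p₁ = 0.78, p₀ = 0.28.
Under exogeneity and monotonicity, PN = (p₁ − p₀) / p₁.
PN = (0.78 − 0.28) / 0.78 = 0.5 / 0.78 ≈ 0.6410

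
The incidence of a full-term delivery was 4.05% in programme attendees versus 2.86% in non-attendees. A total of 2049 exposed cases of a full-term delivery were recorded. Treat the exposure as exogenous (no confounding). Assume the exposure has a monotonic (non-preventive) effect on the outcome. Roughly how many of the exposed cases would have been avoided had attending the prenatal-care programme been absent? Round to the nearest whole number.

about 602 cases

p₁ = 0.0405, p₀ = 0.0286.
PN = (p₁ − p₀)/p₁ = (0.0405 − 0.0286) / 0.0405 ≈ 0.29383.
Attributable cases ≈ PN × (exposed cases) = 0.29383 × 2049 ≈ 602.05.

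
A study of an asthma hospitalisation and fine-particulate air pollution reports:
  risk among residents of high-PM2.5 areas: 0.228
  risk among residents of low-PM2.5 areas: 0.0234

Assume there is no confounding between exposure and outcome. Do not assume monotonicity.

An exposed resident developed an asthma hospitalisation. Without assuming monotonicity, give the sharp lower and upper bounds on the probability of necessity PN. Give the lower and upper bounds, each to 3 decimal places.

0.897 ≤ PN ≤ 1.000

Let p₁ = 0.228, p₀ = 0.0234.
Under exogeneity alone the bounds on PN are max{0,(p₁−p₀)/p₁} ≤ PN ≤ min{1,(1−p₀)/p₁}.
  lower = (p₁ − p₀)/p₁ = 0.2046 / 0.228 ≈ 0.8974
  upper = min{1, (1 − p₀)/p₁} = 0.9766 / 0.228 ≈ 4.2833 → capped at 1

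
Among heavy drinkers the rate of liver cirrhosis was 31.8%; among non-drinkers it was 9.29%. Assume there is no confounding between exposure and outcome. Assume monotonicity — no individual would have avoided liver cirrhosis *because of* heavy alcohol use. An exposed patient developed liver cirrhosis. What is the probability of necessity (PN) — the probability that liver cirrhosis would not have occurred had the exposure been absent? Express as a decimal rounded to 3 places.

PN ≈ 0.708

p₁ = 0.318, p₀ = 0.0929.
Under exogeneity and monotonicity, PN = (p₁ − p₀) / p₁.
PN = (0.318 − 0.0929) / 0.318 = 0.2251 / 0.318 ≈ 0.7079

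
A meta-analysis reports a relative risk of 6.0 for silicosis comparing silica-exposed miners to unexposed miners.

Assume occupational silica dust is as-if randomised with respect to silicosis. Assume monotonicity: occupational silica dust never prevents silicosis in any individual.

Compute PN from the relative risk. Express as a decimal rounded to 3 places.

PN ≈ 0.833

Under exogeneity and monotonicity, PN = (RR − 1) / RR = 1 − 1/RR.
PN = (6.0 − 1) / 6.0 = 5 / 6.0 ≈ 0.8333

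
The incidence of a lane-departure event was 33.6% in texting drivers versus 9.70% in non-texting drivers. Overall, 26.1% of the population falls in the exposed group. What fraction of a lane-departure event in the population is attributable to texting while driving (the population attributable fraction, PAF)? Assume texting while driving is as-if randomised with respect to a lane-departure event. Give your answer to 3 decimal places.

p₁ = 0.336, p₀ = 0.097.
Overall risk P(Y=1) = π·p₁ + (1−π)·p₀ = 0.261×0.336 + 0.739×0.097 = 0.15938.
Under exogeneity, PAF = [P(Y=1) − p₀] / P(Y=1).
PAF = (0.15938 − 0.097) / 0.15938 ≈ 0.3914

PAF ≈ 0.391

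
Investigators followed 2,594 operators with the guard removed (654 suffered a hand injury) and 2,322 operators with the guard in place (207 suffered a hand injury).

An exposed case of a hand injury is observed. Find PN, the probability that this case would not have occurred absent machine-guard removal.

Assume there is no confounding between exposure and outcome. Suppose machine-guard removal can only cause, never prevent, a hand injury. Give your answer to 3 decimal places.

p₁ = P(outcome | exposed) = 654/2594 = 0.25212
p₀ = P(outcome | unexposed) = 207/2322 = 0.089147
Under exogeneity and monotonicity, PN = (p₁ − p₀) / p₁.
PN = (0.25212 − 0.089147) / 0.25212 = 0.16297 / 0.25212 ≈ 0.6464

PN ≈ 0.646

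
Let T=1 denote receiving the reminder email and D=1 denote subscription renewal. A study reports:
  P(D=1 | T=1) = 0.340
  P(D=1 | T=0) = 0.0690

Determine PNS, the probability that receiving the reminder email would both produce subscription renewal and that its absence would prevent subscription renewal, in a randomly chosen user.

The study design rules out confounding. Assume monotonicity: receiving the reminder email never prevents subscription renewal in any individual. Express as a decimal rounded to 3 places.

PNS ≈ 0.271

Let p₁ = 0.34, p₀ = 0.069.
Under exogeneity and monotonicity, PNS = p₁ − p₀.
PNS = 0.34 − 0.069 = 0.271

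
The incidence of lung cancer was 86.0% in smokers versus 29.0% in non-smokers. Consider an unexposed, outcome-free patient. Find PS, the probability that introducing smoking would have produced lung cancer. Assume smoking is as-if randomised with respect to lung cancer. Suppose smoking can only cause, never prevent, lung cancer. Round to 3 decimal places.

p₁ = 0.86, p₀ = 0.29.
Under exogeneity and monotonicity, PS = (p₁ − p₀) / (1 − p₀).
PS = (0.86 − 0.29) / (1 − 0.29) = 0.57 / 0.71 ≈ 0.8028

PS ≈ 0.803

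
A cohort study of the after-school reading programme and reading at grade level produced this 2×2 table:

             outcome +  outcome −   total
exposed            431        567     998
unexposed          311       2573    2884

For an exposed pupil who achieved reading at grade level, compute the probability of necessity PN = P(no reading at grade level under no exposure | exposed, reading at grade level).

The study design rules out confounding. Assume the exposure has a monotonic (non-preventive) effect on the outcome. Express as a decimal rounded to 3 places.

PN ≈ 0.750

p₁ = P(outcome | exposed) = 431/998 = 0.43186
p₀ = P(outcome | unexposed) = 311/2884 = 0.10784
Under exogeneity and monotonicity, PN = (p₁ − p₀) / p₁.
PN = (0.43186 − 0.10784) / 0.43186 = 0.32403 / 0.43186 ≈ 0.7503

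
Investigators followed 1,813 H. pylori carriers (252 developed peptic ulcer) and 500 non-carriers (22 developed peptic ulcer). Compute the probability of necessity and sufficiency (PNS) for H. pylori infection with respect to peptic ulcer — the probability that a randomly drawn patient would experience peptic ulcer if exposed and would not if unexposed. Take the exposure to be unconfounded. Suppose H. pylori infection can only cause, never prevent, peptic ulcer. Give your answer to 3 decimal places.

PNS ≈ 0.095

p₁ = P(outcome | exposed) = 252/1813 = 0.139
p₀ = P(outcome | unexposed) = 22/500 = 0.044
Under exogeneity and monotonicity, PNS = p₁ − p₀.
PNS = 0.139 − 0.044 = 0.094996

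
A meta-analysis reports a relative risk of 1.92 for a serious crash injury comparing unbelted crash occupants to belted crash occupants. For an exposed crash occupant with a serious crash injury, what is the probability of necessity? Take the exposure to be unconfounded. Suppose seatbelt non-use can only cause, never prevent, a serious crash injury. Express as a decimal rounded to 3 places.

PN ≈ 0.479

Under exogeneity and monotonicity, PN = (RR − 1) / RR = 1 − 1/RR.
PN = (1.92 − 1) / 1.92 = 0.92 / 1.92 ≈ 0.4792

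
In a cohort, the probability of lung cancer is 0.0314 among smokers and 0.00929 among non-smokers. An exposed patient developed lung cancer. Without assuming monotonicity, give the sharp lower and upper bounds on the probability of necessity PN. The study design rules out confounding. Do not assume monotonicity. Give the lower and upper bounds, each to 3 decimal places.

Let p₁ = 0.0314, p₀ = 0.00929.
Under exogeneity alone the bounds on PN are max{0,(p₁−p₀)/p₁} ≤ PN ≤ min{1,(1−p₀)/p₁}.
  lower = (p₁ − p₀)/p₁ = 0.02211 / 0.0314 ≈ 0.7041
  upper = min{1, (1 − p₀)/p₁} = 0.99071 / 0.0314 ≈ 31.5513 → capped at 1

0.704 ≤ PN ≤ 1.000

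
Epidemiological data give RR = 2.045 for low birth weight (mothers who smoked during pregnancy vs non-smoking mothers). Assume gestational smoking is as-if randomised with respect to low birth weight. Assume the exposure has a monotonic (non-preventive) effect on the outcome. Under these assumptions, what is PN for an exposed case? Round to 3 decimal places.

Under exogeneity and monotonicity, PN = (RR − 1) / RR = 1 − 1/RR.
PN = (2.045 − 1) / 2.045 = 1.045 / 2.045 ≈ 0.5110

PN ≈ 0.511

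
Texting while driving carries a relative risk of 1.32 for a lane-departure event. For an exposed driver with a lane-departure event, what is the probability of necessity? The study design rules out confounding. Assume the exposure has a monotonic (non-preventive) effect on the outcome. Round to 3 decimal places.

PN ≈ 0.242

Under exogeneity and monotonicity, PN = (RR − 1) / RR = 1 − 1/RR.
PN = (1.32 − 1) / 1.32 = 0.32 / 1.32 ≈ 0.2424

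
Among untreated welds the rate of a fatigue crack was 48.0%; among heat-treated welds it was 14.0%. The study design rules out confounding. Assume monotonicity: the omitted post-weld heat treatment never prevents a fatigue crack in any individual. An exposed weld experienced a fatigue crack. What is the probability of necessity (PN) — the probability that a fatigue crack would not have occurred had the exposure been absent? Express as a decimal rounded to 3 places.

p₁ = 0.48, p₀ = 0.14.
Under exogeneity and monotonicity, PN = (p₁ − p₀) / p₁.
PN = (0.48 − 0.14) / 0.48 = 0.34 / 0.48 ≈ 0.7083

PN ≈ 0.708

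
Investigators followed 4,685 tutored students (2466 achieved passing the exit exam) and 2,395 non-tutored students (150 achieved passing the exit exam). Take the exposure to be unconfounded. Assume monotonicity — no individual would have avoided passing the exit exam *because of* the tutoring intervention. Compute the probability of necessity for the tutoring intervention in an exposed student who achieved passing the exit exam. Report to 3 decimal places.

p₁ = P(outcome | exposed) = 2466/4685 = 0.52636
p₀ = P(outcome | unexposed) = 150/2395 = 0.06263
Under exogeneity and monotonicity, PN = (p₁ − p₀) / p₁.
PN = (0.52636 − 0.06263) / 0.52636 = 0.46373 / 0.52636 ≈ 0.8810

PN ≈ 0.881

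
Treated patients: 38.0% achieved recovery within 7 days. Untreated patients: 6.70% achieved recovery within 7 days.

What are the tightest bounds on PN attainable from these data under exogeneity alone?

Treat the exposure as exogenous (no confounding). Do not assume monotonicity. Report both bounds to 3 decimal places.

0.824 ≤ PN ≤ 1.000

p₁ = 0.38, p₀ = 0.067.
Under exogeneity alone the bounds on PN are max{0,(p₁−p₀)/p₁} ≤ PN ≤ min{1,(1−p₀)/p₁}.
  lower = (p₁ − p₀)/p₁ = 0.313 / 0.38 ≈ 0.8237
  upper = min{1, (1 − p₀)/p₁} = 0.933 / 0.38 ≈ 2.4553 → capped at 1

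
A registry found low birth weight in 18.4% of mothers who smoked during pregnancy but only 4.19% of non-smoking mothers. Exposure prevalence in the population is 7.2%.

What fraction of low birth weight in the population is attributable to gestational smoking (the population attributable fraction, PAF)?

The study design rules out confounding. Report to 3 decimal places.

PAF ≈ 0.196

p₁ = 0.184, p₀ = 0.0419.
Overall risk P(Y=1) = π·p₁ + (1−π)·p₀ = 0.072×0.184 + 0.928×0.0419 = 0.052131.
Under exogeneity, PAF = [P(Y=1) − p₀] / P(Y=1).
PAF = (0.052131 − 0.0419) / 0.052131 ≈ 0.1963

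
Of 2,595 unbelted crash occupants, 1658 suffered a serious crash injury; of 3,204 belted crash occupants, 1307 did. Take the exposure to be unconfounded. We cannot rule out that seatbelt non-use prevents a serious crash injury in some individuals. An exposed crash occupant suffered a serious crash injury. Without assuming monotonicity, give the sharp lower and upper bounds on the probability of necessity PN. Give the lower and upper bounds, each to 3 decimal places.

p₁ = P(outcome | exposed) = 1658/2595 = 0.63892
p₀ = P(outcome | unexposed) = 1307/3204 = 0.40793
Under exogeneity alone the bounds on PN are max{0,(p₁−p₀)/p₁} ≤ PN ≤ min{1,(1−p₀)/p₁}.
  lower = (p₁ − p₀)/p₁ = 0.23099 / 0.63892 ≈ 0.3615
  upper = min{1, (1 − p₀)/p₁} = 0.59207 / 0.63892 ≈ 0.9267

0.362 ≤ PN ≤ 0.927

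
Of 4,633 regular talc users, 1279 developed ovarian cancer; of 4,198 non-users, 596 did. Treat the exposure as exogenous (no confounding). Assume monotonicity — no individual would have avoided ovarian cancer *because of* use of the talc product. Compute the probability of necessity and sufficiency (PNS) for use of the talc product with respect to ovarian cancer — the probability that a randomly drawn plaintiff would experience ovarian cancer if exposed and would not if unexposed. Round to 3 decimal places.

p₁ = P(outcome | exposed) = 1279/4633 = 0.27606
p₀ = P(outcome | unexposed) = 596/4198 = 0.14197
Under exogeneity and monotonicity, PNS = p₁ − p₀.
PNS = 0.27606 − 0.14197 = 0.13409

PNS ≈ 0.134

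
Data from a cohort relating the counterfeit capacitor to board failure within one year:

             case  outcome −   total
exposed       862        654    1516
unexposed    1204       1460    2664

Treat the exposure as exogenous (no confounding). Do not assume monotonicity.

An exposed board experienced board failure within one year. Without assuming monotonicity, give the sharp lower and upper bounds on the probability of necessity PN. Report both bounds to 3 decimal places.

p₁ = P(outcome | exposed) = 862/1516 = 0.5686
p₀ = P(outcome | unexposed) = 1204/2664 = 0.45195
Under exogeneity alone the bounds on PN are max{0,(p₁−p₀)/p₁} ≤ PN ≤ min{1,(1−p₀)/p₁}.
  lower = (p₁ − p₀)/p₁ = 0.11665 / 0.5686 ≈ 0.2052
  upper = min{1, (1 − p₀)/p₁} = 0.54805 / 0.5686 ≈ 0.9639

0.205 ≤ PN ≤ 0.964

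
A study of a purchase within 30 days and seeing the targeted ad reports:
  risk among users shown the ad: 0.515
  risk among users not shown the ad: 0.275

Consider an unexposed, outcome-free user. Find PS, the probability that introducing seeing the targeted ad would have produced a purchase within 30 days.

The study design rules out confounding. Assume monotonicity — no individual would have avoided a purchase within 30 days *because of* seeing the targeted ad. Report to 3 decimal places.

PS ≈ 0.331

Let p₁ = 0.515, p₀ = 0.275.
Under exogeneity and monotonicity, PS = (p₁ − p₀) / (1 − p₀).
PS = (0.515 − 0.275) / (1 − 0.275) = 0.24 / 0.725 ≈ 0.3310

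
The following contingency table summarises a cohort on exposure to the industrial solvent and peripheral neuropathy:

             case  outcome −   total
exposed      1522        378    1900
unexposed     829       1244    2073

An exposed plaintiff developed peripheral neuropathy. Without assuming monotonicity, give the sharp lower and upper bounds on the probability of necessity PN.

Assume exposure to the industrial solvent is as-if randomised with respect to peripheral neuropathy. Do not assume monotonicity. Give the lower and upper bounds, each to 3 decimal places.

p₁ = P(outcome | exposed) = 1522/1900 = 0.80105
p₀ = P(outcome | unexposed) = 829/2073 = 0.3999
Under exogeneity alone the bounds on PN are max{0,(p₁−p₀)/p₁} ≤ PN ≤ min{1,(1−p₀)/p₁}.
  lower = (p₁ − p₀)/p₁ = 0.40115 / 0.80105 ≈ 0.5008
  upper = min{1, (1 − p₀)/p₁} = 0.6001 / 0.80105 ≈ 0.7491

0.501 ≤ PN ≤ 0.749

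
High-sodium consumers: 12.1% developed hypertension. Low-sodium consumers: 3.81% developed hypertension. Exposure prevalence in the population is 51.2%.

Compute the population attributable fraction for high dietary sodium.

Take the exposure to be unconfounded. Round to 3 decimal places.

PAF ≈ 0.527

p₁ = 0.121, p₀ = 0.0381.
Overall risk P(Y=1) = π·p₁ + (1−π)·p₀ = 0.512×0.121 + 0.488×0.0381 = 0.080545.
Under exogeneity, PAF = [P(Y=1) − p₀] / P(Y=1).
PAF = (0.080545 − 0.0381) / 0.080545 ≈ 0.5270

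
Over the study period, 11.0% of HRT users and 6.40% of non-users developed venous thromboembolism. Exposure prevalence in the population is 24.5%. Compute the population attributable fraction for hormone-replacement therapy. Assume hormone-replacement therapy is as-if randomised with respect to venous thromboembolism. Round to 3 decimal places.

PAF ≈ 0.150

p₁ = 0.11, p₀ = 0.064.
Overall risk P(Y=1) = π·p₁ + (1−π)·p₀ = 0.245×0.11 + 0.755×0.064 = 0.07527.
Under exogeneity, PAF = [P(Y=1) − p₀] / P(Y=1).
PAF = (0.07527 − 0.064) / 0.07527 ≈ 0.1497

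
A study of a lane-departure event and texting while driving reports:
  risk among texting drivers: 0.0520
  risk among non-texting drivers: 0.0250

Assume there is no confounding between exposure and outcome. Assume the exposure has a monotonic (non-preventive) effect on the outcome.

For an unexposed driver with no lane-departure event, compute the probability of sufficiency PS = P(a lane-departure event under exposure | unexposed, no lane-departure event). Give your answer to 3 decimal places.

Let p₁ = 0.052, p₀ = 0.025.
Under exogeneity and monotonicity, PS = (p₁ − p₀) / (1 − p₀).
PS = (0.052 − 0.025) / (1 − 0.025) = 0.027 / 0.975 ≈ 0.0277

PS ≈ 0.028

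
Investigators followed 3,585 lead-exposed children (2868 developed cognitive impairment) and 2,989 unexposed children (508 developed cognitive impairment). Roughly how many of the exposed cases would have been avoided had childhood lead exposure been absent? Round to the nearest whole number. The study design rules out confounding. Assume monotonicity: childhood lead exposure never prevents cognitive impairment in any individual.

about 2259 cases

p₁ = P(outcome | exposed) = 2868/3585 = 0.8
p₀ = P(outcome | unexposed) = 508/2989 = 0.16996
PN = (p₁ − p₀)/p₁ = (0.8 − 0.16996) / 0.8 ≈ 0.78755.
Attributable cases ≈ PN × (exposed cases) = 0.78755 × 2868 ≈ 2258.71.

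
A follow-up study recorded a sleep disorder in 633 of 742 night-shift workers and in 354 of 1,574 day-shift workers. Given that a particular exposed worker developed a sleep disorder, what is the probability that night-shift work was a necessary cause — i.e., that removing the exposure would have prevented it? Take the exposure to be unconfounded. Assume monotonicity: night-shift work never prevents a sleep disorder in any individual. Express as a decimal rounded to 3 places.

PN ≈ 0.736

p₁ = P(outcome | exposed) = 633/742 = 0.8531
p₀ = P(outcome | unexposed) = 354/1574 = 0.2249
Under exogeneity and monotonicity, PN = (p₁ − p₀) / p₁.
PN = (0.8531 − 0.2249) / 0.8531 = 0.6282 / 0.8531 ≈ 0.7364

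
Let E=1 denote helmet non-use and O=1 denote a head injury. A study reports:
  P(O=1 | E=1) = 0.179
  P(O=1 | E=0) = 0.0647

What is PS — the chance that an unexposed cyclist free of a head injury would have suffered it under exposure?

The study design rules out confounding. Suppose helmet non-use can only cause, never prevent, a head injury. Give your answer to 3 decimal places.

Let p₁ = 0.179, p₀ = 0.0647.
Under exogeneity and monotonicity, PS = (p₁ − p₀) / (1 − p₀).
PS = (0.179 − 0.0647) / (1 − 0.0647) = 0.1143 / 0.9353 ≈ 0.1222

PS ≈ 0.122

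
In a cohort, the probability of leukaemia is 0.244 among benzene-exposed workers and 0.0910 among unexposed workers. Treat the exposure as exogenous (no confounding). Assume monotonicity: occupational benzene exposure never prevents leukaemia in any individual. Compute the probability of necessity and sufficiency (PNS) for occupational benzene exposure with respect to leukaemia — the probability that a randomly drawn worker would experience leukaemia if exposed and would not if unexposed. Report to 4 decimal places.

Let p₁ = 0.244, p₀ = 0.091.
Under exogeneity and monotonicity, PNS = p₁ − p₀.
PNS = 0.244 − 0.091 = 0.153

PNS ≈ 0.1530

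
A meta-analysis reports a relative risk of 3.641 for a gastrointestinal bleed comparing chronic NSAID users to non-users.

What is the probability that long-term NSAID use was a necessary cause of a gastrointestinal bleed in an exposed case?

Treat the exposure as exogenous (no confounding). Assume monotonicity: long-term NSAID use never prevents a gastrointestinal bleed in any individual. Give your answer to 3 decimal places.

PN ≈ 0.725

Under exogeneity and monotonicity, PN = (RR − 1) / RR = 1 − 1/RR.
PN = (3.641 − 1) / 3.641 = 2.641 / 3.641 ≈ 0.7254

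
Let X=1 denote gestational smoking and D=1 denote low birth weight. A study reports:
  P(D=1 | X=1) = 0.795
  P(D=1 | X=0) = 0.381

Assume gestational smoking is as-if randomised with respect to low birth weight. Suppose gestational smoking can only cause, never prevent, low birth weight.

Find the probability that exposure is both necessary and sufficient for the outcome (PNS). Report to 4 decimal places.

PNS ≈ 0.4140

Let p₁ = 0.795, p₀ = 0.381.
Under exogeneity and monotonicity, PNS = p₁ − p₀.
PNS = 0.795 − 0.381 = 0.414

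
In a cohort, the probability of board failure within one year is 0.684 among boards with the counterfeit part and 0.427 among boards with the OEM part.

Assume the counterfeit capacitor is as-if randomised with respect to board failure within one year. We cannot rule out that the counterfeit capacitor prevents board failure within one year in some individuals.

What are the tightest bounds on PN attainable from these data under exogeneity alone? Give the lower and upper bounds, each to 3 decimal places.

0.376 ≤ PN ≤ 0.838

Let p₁ = 0.684, p₀ = 0.427.
Under exogeneity alone the bounds on PN are max{0,(p₁−p₀)/p₁} ≤ PN ≤ min{1,(1−p₀)/p₁}.
  lower = (p₁ − p₀)/p₁ = 0.257 / 0.684 ≈ 0.3757
  upper = min{1, (1 − p₀)/p₁} = 0.573 / 0.684 ≈ 0.8377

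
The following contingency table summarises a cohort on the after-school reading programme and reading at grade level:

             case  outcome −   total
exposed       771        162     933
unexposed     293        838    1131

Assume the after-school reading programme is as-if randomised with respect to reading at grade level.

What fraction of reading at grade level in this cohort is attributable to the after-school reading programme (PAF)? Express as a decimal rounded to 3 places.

p₁ = P(outcome | exposed) = 771/933 = 0.82637
p₀ = P(outcome | unexposed) = 293/1131 = 0.25906
Exposure prevalence π = 933/2064 = 0.45203; overall risk P(Y=1) = 0.5155.
Under exogeneity, PAF = [P(Y=1) − p₀]/P(Y=1).
PAF = (0.5155 − 0.25906) / 0.5155 ≈ 0.4975

PAF ≈ 0.497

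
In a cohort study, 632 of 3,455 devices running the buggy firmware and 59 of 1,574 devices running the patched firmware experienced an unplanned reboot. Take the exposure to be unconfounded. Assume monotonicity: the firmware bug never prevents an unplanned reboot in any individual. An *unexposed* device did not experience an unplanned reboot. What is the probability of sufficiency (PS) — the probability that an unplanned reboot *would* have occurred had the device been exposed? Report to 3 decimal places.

PS ≈ 0.151

p₁ = P(outcome | exposed) = 632/3455 = 0.18292
p₀ = P(outcome | unexposed) = 59/1574 = 0.037484
Under exogeneity and monotonicity, PS = (p₁ − p₀) / (1 − p₀).
PS = (0.18292 − 0.037484) / (1 − 0.037484) = 0.14544 / 0.96252 ≈ 0.1511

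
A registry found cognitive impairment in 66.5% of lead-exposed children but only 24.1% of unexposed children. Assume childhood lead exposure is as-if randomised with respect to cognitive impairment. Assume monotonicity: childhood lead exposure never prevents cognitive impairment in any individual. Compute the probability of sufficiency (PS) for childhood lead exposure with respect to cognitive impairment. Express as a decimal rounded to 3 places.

p₁ = 0.665, p₀ = 0.241.
Under exogeneity and monotonicity, PS = (p₁ − p₀) / (1 − p₀).
PS = (0.665 − 0.241) / (1 − 0.241) = 0.424 / 0.759 ≈ 0.5586

PS ≈ 0.559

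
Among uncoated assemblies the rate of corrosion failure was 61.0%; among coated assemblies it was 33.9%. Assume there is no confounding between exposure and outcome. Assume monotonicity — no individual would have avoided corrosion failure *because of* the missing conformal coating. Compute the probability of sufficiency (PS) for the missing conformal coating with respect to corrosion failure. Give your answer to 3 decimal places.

p₁ = 0.61, p₀ = 0.339.
Under exogeneity and monotonicity, PS = (p₁ − p₀) / (1 − p₀).
PS = (0.61 − 0.339) / (1 − 0.339) = 0.271 / 0.661 ≈ 0.4100

PS ≈ 0.410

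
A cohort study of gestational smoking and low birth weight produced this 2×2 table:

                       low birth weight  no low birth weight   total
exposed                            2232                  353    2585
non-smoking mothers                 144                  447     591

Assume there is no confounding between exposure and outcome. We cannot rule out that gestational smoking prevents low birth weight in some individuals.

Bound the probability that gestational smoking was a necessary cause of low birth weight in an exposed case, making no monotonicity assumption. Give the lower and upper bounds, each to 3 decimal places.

0.718 ≤ PN ≤ 0.876

p₁ = P(outcome | exposed) = 2232/2585 = 0.86344
p₀ = P(outcome | unexposed) = 144/591 = 0.24365
Under exogeneity alone the bounds on PN are max{0,(p₁−p₀)/p₁} ≤ PN ≤ min{1,(1−p₀)/p₁}.
  lower = (p₁ − p₀)/p₁ = 0.61979 / 0.86344 ≈ 0.7178
  upper = min{1, (1 − p₀)/p₁} = 0.75635 / 0.86344 ≈ 0.8760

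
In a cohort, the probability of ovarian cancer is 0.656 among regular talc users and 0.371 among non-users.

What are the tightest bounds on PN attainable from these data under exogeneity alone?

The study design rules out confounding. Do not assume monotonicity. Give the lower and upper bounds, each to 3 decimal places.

0.434 ≤ PN ≤ 0.959

Let p₁ = 0.656, p₀ = 0.371.
Under exogeneity alone the bounds on PN are max{0,(p₁−p₀)/p₁} ≤ PN ≤ min{1,(1−p₀)/p₁}.
  lower = (p₁ − p₀)/p₁ = 0.285 / 0.656 ≈ 0.4345
  upper = min{1, (1 − p₀)/p₁} = 0.629 / 0.656 ≈ 0.9588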